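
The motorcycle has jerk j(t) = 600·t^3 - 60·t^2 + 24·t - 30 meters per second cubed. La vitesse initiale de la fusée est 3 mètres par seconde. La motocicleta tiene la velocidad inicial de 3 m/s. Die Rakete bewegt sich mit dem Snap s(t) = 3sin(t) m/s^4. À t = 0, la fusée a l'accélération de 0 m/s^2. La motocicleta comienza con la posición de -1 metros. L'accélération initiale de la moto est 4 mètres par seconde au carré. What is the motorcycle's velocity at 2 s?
Starting from jerk j(t) = 600·t^3 - 60·t^2 + 24·t - 30, we take 2 antiderivatives. The antiderivative of jerk, with a(0) = 4, gives acceleration: a(t) = 150·t^4 - 20·t^3 + 12·t^2 - 30·t + 4. The antiderivative of acceleration is velocity. Using v(0) = 3, we get v(t) = 30·t^5 - 5·t^4 + 4·t^3 - 15·t^2 + 4·t + 3. Using v(t) = 30·t^5 - 5·t^4 + 4·t^3 - 15·t^2 + 4·t + 3 and substituting t = 2, we find v = 863.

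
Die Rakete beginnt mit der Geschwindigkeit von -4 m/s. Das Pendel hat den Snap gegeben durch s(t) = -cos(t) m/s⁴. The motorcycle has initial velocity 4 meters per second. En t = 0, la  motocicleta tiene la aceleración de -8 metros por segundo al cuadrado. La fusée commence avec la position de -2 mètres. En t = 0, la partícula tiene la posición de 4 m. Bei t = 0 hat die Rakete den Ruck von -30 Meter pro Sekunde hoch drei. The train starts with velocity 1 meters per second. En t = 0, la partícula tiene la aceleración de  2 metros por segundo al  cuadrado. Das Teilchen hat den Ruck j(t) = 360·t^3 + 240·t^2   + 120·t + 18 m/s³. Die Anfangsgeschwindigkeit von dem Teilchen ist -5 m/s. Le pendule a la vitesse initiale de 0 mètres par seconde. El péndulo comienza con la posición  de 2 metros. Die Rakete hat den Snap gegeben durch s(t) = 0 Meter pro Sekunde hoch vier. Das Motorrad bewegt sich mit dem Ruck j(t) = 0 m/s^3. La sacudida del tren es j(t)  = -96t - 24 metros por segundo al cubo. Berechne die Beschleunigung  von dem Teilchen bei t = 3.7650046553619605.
Wir müssen unsere Gleichung für den Ruck j(t) = 360·t^3 + 240·t^2 + 120·t + 18 1-mal integrieren. Die Stammfunktion von dem Ruck ist die Beschleunigung. Mit a(0) = 2 erhalten wir a(t) = 90·t^4 + 80·t^3 + 60·t^2 + 18·t + 2. Wir haben die Beschleunigung a(t) = 90·t^4 + 80·t^3 + 60·t^2 + 18·t + 2. Durch Einsetzen von t = 3.7650046553619605: a(3.7650046553619605) = 23274.2990810596.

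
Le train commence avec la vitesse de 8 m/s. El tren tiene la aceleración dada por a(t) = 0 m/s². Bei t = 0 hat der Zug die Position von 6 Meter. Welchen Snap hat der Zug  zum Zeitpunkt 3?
Um dies zu lösen, müssen wir 2 Ableitungen unserer Gleichung für die Beschleunigung a(t) = 0 nehmen. Mit d/dt von a(t) finden wir j(t) = 0. Mit d/dt von j(t) finden wir s(t) = 0. Mit s(t) = 0 und Einsetzen von t = 3, finden wir s = 0.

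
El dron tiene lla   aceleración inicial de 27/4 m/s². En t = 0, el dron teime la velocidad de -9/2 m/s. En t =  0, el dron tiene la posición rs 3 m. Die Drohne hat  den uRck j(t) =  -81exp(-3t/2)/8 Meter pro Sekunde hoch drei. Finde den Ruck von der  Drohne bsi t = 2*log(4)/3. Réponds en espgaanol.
Usando j(t) = -81·exp(-3·t/2)/8 y sustituyendo t = 2*log(4)/3, encontramos j = -81/32.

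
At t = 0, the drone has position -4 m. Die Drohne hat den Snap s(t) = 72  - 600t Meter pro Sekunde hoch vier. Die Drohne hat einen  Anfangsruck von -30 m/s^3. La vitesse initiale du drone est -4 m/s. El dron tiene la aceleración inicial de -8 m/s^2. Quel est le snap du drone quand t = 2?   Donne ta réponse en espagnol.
De la ecuación del snap s(t) = 72 - 600·t, sustituimos t = 2 para obtener s = -1128.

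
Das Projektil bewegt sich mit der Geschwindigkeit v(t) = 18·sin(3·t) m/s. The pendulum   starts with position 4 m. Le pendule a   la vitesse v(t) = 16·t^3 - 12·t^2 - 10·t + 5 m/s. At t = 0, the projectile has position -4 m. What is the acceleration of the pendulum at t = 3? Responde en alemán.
Um dies zu lösen, müssen wir 1 Ableitung unserer Gleichung für die Geschwindigkeit v(t) = 16·t^3 - 12·t^2 - 10·t + 5 nehmen. Durch Ableiten von der Geschwindigkeit erhalten wir die Beschleunigung: a(t) = 48·t^2 - 24·t - 10. Aus der Gleichung für die Beschleunigung a(t) = 48·t^2 - 24·t - 10, setzen wir t = 3 ein und erhalten a = 350.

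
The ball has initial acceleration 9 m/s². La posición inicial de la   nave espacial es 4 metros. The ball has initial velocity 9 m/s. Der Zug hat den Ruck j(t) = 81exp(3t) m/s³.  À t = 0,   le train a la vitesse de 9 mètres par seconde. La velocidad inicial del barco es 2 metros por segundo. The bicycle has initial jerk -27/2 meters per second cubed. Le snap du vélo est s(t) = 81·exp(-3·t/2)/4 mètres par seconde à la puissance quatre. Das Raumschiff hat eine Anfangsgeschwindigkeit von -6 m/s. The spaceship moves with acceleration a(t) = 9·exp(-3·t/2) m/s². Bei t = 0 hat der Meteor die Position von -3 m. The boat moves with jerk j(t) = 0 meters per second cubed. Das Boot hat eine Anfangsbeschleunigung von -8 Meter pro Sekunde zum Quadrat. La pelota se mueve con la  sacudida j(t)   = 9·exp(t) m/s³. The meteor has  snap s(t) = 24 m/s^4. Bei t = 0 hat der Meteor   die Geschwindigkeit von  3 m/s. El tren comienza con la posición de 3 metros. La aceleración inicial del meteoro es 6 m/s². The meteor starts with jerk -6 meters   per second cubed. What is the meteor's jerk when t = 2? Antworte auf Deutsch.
Ausgehend von dem Snap s(t) = 24, nehmen wir 1 Integral. Die Stammfunktion von dem Snap, mit j(0) = -6, ergibt den Ruck: j(t) = 24·t - 6. Mit j(t) = 24·t - 6 und Einsetzen von t = 2, finden wir j = 42.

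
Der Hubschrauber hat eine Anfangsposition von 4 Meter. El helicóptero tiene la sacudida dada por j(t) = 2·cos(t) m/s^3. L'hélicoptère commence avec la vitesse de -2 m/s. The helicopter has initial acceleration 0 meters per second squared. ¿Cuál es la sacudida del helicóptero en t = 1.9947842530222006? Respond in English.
We have jerk j(t) = 2·cos(t). Substituting t = 1.9947842530222006: j(1.9947842530222006) = -0.822797064649209.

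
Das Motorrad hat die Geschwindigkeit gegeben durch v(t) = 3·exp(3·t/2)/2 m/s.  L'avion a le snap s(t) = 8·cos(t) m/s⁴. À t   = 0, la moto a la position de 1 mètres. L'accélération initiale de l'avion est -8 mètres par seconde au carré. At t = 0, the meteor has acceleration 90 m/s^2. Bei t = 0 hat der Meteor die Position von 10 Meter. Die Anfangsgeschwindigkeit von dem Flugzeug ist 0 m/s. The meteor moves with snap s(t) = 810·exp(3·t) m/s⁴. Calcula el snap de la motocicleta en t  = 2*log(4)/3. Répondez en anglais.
We must differentiate our velocity equation v(t) = 3·exp(3·t/2)/2 3 times. Taking d/dt of v(t), we find a(t) = 9·exp(3·t/2)/4. The derivative of acceleration gives jerk: j(t) = 27·exp(3·t/2)/8. Taking d/dt of j(t), we find s(t) = 81·exp(3·t/2)/16. We have snap s(t) = 81·exp(3·t/2)/16. Substituting t = 2*log(4)/3: s(2*log(4)/3) = 81/4.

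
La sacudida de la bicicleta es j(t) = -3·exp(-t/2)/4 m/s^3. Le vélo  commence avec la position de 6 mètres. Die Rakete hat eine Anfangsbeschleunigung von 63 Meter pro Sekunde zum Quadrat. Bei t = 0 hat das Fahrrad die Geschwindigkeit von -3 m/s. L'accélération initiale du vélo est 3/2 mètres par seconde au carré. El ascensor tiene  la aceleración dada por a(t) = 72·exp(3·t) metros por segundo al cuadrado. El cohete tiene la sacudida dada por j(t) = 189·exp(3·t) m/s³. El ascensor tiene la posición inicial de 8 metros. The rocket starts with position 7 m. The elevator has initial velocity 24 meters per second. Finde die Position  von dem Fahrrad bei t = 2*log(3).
Wir müssen die Stammfunktion unserer Gleichung für den Ruck j(t) = -3·exp(-t/2)/4 3-mal finden. Das Integral von dem Ruck, mit a(0) = 3/2, ergibt die Beschleunigung: a(t) = 3·exp(-t/2)/2. Durch Integration von der Beschleunigung und Verwendung der Anfangsbedingung v(0) = -3, erhalten wir v(t) = -3·exp(-t/2). Durch Integration von der Geschwindigkeit und Verwendung der Anfangsbedingung x(0) = 6, erhalten wir x(t) = 6·exp(-t/2). Mit x(t) = 6·exp(-t/2) und Einsetzen von t = 2*log(3), finden wir x = 2.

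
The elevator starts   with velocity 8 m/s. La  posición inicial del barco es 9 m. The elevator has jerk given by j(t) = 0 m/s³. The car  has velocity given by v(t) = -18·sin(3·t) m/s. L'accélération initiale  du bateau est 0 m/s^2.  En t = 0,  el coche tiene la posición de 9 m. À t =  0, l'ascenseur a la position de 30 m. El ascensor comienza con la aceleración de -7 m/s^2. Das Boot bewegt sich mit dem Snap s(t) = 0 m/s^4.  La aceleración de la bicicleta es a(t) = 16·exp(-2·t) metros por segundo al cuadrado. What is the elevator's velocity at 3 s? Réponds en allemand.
Ausgehend von dem Ruck j(t) = 0, nehmen wir 2 Integrale. Das Integral von dem Ruck ist die Beschleunigung. Mit a(0) = -7 erhalten wir a(t) = -7. Mit ∫a(t)dt und Anwendung von v(0) = 8, finden wir v(t) = 8 - 7·t. Mit v(t) = 8 - 7·t und Einsetzen von t = 3, finden wir v = -13.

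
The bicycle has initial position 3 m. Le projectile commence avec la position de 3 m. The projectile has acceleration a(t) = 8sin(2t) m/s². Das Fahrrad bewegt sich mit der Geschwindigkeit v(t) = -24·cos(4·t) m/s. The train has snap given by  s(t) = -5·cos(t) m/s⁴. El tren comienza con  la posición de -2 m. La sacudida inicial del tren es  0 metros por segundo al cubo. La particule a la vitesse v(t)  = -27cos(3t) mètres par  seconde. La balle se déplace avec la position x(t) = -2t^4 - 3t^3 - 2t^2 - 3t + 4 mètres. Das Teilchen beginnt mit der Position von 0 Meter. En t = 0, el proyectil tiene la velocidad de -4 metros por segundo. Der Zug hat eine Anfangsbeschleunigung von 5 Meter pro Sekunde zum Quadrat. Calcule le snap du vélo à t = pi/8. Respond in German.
Um dies zu lösen, müssen wir 3 Ableitungen unserer Gleichung für die Geschwindigkeit v(t) = -24·cos(4·t) nehmen. Durch Ableiten von der Geschwindigkeit erhalten wir die Beschleunigung: a(t) = 96·sin(4·t). Die Ableitung von der Beschleunigung ergibt den Ruck: j(t) = 384·cos(4·t). Mit d/dt von j(t) finden wir s(t) = -1536·sin(4·t). Wir haben den Snap s(t) = -1536·sin(4·t). Durch Einsetzen von t = pi/8: s(pi/8) = -1536.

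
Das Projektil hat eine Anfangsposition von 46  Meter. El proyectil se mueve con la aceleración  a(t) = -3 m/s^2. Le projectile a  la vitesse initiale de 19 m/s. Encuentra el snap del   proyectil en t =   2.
Debemos derivar nuestra ecuación de la aceleración a(t) = -3 2 veces. La derivada de la aceleración da la sacudida: j(t) = 0. Derivando la sacudida, obtenemos el snap: s(t) = 0. Tenemos el snap s(t) = 0. Sustituyendo t = 2: s(2) = 0.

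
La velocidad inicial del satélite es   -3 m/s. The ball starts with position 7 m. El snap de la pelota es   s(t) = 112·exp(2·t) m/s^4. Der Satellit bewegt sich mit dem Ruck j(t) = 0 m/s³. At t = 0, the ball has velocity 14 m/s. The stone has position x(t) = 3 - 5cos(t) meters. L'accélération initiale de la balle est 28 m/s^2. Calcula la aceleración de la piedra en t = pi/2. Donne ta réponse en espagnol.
Partiendo de la posición x(t) = 3 - 5·cos(t), tomamos 2 derivadas. Derivando la posición, obtenemos la velocidad: v(t) = 5·sin(t). La derivada de la velocidad da la aceleración: a(t) = 5·cos(t). Usando a(t) = 5·cos(t) y sustituyendo t = pi/2, encontramos a = 0.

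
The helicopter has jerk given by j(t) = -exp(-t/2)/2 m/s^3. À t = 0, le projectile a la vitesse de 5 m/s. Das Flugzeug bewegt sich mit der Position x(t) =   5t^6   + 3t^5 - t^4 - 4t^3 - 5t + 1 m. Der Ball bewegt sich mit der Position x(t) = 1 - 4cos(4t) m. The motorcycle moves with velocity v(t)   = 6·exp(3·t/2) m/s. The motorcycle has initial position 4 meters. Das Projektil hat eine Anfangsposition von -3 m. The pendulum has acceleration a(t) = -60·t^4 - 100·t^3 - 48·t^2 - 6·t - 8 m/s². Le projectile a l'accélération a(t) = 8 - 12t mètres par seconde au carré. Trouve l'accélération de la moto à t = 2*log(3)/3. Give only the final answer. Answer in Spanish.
La respuesta es 27.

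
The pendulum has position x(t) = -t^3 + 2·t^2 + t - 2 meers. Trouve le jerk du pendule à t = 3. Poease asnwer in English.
Starting from position x(t) = -t^3 + 2·t^2 + t - 2, we take 3 derivatives. Taking d/dt of x(t), we find v(t) = -3·t^2 + 4·t + 1. Taking d/dt of v(t), we find a(t) = 4 - 6·t. The derivative of acceleration gives jerk: j(t) = -6. Using j(t) = -6 and substituting t = 3, we find j = -6.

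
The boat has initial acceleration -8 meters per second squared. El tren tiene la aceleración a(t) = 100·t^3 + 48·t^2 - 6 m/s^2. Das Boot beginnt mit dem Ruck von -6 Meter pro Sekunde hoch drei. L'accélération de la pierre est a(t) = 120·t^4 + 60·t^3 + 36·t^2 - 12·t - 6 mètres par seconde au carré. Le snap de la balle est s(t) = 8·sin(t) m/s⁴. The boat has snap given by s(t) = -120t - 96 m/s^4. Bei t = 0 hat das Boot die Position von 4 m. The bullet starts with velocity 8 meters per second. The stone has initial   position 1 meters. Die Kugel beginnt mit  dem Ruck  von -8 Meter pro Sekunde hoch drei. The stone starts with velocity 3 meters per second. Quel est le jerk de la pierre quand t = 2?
Nous devons dériver notre équation de l'accélération a(t) = 120·t^4 + 60·t^3 + 36·t^2 - 12·t - 6 1 fois. En dérivant l'accélération, nous obtenons le jerk: j(t) = 480·t^3 + 180·t^2 + 72·t - 12. Nous avons le jerk j(t) = 480·t^3 + 180·t^2 + 72·t - 12. En substituant t = 2: j(2) = 4692.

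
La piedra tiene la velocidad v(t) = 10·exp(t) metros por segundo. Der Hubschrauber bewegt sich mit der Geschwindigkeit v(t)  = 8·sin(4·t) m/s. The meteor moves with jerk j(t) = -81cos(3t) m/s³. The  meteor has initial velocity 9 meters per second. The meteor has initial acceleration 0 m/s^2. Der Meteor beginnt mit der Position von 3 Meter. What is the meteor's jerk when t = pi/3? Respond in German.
Aus der Gleichung für den Ruck j(t) = -81·cos(3·t), setzen wir t = pi/3 ein und erhalten j = 81.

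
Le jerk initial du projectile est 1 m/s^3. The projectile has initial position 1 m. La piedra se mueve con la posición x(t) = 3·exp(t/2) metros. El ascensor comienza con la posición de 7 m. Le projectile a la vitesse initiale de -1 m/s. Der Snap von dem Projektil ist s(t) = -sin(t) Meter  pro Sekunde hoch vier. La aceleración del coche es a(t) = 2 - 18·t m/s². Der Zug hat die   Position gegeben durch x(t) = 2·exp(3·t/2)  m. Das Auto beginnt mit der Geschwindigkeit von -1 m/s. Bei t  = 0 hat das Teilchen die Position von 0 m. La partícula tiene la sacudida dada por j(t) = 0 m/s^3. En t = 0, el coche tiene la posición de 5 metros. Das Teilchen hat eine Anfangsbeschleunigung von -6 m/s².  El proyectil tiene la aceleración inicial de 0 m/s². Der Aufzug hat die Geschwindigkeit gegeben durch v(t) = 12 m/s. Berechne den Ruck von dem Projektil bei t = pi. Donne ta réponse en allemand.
Ausgehend von dem Snap s(t) = -sin(t), nehmen wir 1 Integral. Durch Integration von dem Snap und Verwendung der Anfangsbedingung j(0) = 1, erhalten wir j(t) = cos(t). Aus der Gleichung für den Ruck j(t) = cos(t), setzen wir t = pi ein und erhalten j = -1.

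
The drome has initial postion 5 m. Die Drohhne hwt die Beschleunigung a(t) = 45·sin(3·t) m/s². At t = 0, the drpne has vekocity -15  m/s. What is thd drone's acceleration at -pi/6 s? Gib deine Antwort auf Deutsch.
Aus der Gleichung für die Beschleunigung a(t) = 45·sin(3·t), setzen wir t = -pi/6 ein und erhalten a = -45.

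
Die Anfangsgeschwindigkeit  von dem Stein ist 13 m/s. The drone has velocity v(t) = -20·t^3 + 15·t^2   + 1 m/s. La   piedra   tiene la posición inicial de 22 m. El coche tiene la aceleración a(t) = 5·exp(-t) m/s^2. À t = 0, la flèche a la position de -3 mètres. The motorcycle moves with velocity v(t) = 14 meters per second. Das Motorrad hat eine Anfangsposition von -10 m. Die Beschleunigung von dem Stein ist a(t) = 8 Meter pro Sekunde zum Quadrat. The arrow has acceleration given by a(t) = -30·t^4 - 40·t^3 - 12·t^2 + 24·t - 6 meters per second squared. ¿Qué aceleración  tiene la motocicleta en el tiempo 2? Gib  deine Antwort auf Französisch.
Pour résoudre ceci, nous devons prendre 1 dérivée de notre équation de la vitesse v(t) = 14. La dérivée de la vitesse donne l'accélération: a(t) = 0. Nous avons l'accélération a(t) = 0. En substituant t = 2: a(2) = 0.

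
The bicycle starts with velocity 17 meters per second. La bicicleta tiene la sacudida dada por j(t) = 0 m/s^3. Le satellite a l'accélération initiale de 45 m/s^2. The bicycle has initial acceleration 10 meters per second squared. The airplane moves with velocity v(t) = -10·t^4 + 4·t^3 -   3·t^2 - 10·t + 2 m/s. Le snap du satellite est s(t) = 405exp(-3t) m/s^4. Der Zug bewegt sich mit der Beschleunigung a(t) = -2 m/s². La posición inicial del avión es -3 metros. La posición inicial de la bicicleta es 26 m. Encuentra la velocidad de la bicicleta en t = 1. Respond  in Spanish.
Debemos encontrar la integral de nuestra ecuación de la sacudida j(t) = 0 2 veces. La antiderivada de la sacudida, con a(0) = 10, da la aceleración: a(t) = 10. La integral de la aceleración, con v(0) = 17, da la velocidad: v(t) = 10·t + 17. De la ecuación de la velocidad v(t) = 10·t + 17, sustituimos t = 1 para obtener v = 27.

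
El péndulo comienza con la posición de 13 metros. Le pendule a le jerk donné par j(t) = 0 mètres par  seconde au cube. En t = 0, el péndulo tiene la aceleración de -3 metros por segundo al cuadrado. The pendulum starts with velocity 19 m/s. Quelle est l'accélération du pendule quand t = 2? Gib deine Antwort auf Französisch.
Pour résoudre ceci, nous devons prendre 1 primitive de notre équation du jerk j(t) = 0. En intégrant le jerk et en utilisant la condition initiale a(0) = -3, nous obtenons a(t) = -3. De l'équation de l'accélération a(t) = -3, nous substituons t = 2 pour obtenir a = -3.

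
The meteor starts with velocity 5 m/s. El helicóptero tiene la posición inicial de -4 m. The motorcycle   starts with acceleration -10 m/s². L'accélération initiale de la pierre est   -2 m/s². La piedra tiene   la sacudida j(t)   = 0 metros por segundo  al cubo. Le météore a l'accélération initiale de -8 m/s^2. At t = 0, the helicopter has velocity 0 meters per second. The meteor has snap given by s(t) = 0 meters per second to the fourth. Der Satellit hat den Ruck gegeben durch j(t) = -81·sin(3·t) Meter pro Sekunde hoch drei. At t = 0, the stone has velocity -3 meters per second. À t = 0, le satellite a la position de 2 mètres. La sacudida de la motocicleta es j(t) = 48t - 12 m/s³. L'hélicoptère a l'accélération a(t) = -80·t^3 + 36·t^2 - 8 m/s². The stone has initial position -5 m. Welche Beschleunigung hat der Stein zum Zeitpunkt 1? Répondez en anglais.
To find the answer, we compute 1 integral of j(t) = 0. Taking ∫j(t)dt and applying a(0) = -2, we find a(t) = -2. Using a(t) = -2 and substituting t = 1, we find a = -2.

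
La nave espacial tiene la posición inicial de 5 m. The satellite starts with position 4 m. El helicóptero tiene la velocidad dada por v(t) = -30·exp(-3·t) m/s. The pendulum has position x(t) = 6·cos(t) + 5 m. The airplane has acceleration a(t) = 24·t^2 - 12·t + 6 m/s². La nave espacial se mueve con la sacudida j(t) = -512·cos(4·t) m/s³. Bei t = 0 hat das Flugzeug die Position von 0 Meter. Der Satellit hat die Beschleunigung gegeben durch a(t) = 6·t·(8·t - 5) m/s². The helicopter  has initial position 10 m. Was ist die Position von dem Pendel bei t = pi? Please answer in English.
From the given position equation x(t) = 6·cos(t) + 5, we substitute t = pi to get x = -1.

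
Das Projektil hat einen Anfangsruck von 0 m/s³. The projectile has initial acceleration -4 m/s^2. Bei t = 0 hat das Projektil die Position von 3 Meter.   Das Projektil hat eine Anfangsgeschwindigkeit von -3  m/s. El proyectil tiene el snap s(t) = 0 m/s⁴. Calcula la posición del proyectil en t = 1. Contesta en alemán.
Wir müssen unsere Gleichung für den Snap s(t) = 0 4-mal integrieren. Durch Integration von dem Snap und Verwendung der Anfangsbedingung j(0) = 0, erhalten wir j(t) = 0. Durch Integration von dem Ruck und Verwendung der Anfangsbedingung a(0) = -4, erhalten wir a(t) = -4. Mit ∫a(t)dt und Anwendung von v(0) = -3, finden wir v(t) = -4·t - 3. Mit ∫v(t)dt und Anwendung von x(0) = 3, finden wir x(t) = -2·t^2 - 3·t + 3. Mit x(t) = -2·t^2 - 3·t + 3 und Einsetzen von t = 1, finden wir x = -2.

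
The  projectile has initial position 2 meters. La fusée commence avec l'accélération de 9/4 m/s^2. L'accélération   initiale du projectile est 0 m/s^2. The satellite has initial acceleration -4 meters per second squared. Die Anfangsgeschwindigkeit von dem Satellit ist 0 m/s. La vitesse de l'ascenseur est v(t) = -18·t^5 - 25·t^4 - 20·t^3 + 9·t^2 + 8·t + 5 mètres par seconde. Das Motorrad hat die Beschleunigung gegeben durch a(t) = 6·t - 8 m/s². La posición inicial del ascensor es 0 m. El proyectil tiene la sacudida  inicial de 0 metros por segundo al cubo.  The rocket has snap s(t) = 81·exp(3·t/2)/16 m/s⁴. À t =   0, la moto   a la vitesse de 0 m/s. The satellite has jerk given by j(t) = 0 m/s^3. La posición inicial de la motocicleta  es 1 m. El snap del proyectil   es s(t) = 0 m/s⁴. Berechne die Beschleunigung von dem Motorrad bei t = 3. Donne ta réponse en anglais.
We have acceleration a(t) = 6·t - 8. Substituting t = 3: a(3) = 10.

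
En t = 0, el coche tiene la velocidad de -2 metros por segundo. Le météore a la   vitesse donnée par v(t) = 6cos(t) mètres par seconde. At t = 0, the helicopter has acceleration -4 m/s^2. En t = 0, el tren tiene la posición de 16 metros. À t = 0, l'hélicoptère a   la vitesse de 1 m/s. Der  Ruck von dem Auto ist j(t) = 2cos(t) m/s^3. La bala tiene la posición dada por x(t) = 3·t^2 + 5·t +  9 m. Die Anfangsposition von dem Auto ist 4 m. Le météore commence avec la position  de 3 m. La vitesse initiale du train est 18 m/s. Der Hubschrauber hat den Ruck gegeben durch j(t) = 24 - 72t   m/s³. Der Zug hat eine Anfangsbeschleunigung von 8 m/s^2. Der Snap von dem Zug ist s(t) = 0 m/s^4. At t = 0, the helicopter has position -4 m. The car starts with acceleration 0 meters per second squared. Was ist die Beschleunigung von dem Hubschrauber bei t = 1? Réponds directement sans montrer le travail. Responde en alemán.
Die Antwort ist -16.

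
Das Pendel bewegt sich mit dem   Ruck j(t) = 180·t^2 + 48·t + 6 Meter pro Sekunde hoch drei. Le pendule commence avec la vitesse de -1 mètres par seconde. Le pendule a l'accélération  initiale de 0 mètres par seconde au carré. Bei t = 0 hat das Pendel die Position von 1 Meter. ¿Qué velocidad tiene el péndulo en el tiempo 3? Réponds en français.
Nous devons trouver l'intégrale de notre équation du jerk j(t) = 180·t^2 + 48·t + 6 2 fois. En prenant ∫j(t)dt et en appliquant a(0) = 0, nous trouvons a(t) = 6·t·(10·t^2 + 4·t + 1). En intégrant l'accélération et en utilisant la condition initiale v(0) = -1, nous obtenons v(t) = 15·t^4 + 8·t^3 + 3·t^2 - 1. En utilisant v(t) = 15·t^4 + 8·t^3 + 3·t^2 - 1 et en substituant t = 3, nous trouvons v = 1457.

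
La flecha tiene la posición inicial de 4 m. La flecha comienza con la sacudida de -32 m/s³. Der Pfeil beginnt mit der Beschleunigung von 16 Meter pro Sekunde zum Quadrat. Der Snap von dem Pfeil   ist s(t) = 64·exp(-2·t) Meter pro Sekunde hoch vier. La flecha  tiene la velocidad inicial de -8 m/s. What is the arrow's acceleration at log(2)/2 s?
We must find the antiderivative of our snap equation s(t) = 64·exp(-2·t) 2 times. The antiderivative of snap, with j(0) = -32, gives jerk: j(t) = -32·exp(-2·t). Taking ∫j(t)dt and applying a(0) = 16, we find a(t) = 16·exp(-2·t). From the given acceleration equation a(t) = 16·exp(-2·t), we substitute t = log(2)/2 to get a = 8.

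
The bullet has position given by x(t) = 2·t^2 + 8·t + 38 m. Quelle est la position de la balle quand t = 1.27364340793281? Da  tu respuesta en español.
Usando x(t) = 2·t^2 + 8·t + 38 y sustituyendo t = 1.27364340793281, encontramos x = 51.4334823246039.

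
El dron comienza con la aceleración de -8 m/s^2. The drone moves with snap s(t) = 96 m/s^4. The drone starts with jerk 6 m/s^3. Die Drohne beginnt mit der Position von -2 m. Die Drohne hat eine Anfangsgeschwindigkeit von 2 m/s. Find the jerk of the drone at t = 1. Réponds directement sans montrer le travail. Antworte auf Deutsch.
j(1) = 102.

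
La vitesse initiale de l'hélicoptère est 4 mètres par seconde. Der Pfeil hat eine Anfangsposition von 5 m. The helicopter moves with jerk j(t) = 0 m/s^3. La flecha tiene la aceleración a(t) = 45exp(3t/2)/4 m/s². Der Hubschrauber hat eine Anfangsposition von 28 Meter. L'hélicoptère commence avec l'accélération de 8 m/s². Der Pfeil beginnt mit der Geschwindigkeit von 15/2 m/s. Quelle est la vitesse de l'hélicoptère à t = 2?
Nous devons intégrer notre équation du jerk j(t) = 0 2 fois. En prenant ∫j(t)dt et en appliquant a(0) = 8, nous trouvons a(t) = 8. L'intégrale de l'accélération est la vitesse. En utilisant v(0) = 4, nous obtenons v(t) = 8·t + 4. Nous avons la vitesse v(t) = 8·t + 4. En substituant t = 2: v(2) = 20.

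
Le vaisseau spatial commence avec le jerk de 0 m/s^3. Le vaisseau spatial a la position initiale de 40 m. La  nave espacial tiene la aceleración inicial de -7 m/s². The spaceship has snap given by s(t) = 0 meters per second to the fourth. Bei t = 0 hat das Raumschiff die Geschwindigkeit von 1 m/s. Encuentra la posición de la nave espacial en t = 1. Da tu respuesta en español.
Para resolver esto, necesitamos tomar 4 antiderivadas de nuestra ecuación del snap s(t) = 0. La antiderivada del snap, con j(0) = 0, da la sacudida: j(t) = 0. La integral de la sacudida es la aceleración. Usando a(0) = -7, obtenemos a(t) = -7. Integrando la aceleración y usando la condición inicial v(0) = 1, obtenemos v(t) = 1 - 7·t. La integral de la velocidad, con x(0) = 40, da la posición: x(t) = -7·t^2/2 + t + 40. De la ecuación de la posición x(t) = -7·t^2/2 + t + 40, sustituimos t = 1 para obtener x = 75/2.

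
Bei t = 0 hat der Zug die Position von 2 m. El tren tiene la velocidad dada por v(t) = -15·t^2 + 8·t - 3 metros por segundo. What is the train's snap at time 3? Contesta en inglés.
Starting from velocity v(t) = -15·t^2 + 8·t - 3, we take 3 derivatives. The derivative of velocity gives acceleration: a(t) = 8 - 30·t. Differentiating acceleration, we get jerk: j(t) = -30. Taking d/dt of j(t), we find s(t) = 0. We have snap s(t) = 0. Substituting t = 3: s(3) = 0.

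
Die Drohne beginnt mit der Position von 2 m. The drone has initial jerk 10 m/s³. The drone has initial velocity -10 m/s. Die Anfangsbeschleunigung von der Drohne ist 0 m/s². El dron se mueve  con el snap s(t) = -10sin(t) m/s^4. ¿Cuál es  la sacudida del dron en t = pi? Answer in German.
Ausgehend von dem Snap s(t) = -10·sin(t), nehmen wir 1 Integral. Das Integral von dem Snap, mit j(0) = 10, ergibt den Ruck: j(t) = 10·cos(t). Wir haben den Ruck j(t) = 10·cos(t). Durch Einsetzen von t = pi: j(pi) = -10.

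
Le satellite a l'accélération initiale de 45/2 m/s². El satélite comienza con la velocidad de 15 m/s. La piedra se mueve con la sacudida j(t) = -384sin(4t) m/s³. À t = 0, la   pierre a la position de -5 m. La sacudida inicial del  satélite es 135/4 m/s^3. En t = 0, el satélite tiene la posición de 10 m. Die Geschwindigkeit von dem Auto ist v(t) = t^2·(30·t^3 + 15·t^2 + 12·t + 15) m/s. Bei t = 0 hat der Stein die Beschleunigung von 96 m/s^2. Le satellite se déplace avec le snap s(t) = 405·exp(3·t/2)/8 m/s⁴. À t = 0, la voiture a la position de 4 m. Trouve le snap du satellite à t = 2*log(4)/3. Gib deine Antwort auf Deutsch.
Mit s(t) = 405·exp(3·t/2)/8 und Einsetzen von t = 2*log(4)/3, finden wir s = 405/2.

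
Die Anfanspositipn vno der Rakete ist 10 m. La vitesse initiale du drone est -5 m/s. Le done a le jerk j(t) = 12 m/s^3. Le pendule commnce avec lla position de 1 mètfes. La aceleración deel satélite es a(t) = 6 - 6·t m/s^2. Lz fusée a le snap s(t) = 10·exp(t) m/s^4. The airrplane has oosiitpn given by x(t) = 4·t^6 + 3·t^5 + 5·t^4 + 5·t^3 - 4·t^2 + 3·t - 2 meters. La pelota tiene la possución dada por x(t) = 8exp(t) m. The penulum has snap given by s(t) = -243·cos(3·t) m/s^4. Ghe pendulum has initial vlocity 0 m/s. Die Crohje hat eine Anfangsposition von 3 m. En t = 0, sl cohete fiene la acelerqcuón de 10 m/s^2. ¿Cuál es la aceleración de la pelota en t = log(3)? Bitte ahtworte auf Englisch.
To solve this, we need to take 2 derivatives of our position equation x(t) = 8·exp(t). Taking d/dt of x(t), we find v(t) = 8·exp(t). The derivative of velocity gives acceleration: a(t) = 8·exp(t). Using a(t) = 8·exp(t) and substituting t = log(3), we find a = 24.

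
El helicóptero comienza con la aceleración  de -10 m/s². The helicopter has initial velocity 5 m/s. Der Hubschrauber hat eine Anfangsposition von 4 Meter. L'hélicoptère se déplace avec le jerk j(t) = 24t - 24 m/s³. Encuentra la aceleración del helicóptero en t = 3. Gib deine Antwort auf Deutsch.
Um dies zu lösen, müssen wir 1 Stammfunktion unserer Gleichung für den Ruck j(t) = 24·t - 24 finden. Mit ∫j(t)dt und Anwendung von a(0) = -10, finden wir a(t) = 12·t^2 - 24·t - 10. Mit a(t) = 12·t^2 - 24·t - 10 und Einsetzen von t = 3, finden wir a = 26.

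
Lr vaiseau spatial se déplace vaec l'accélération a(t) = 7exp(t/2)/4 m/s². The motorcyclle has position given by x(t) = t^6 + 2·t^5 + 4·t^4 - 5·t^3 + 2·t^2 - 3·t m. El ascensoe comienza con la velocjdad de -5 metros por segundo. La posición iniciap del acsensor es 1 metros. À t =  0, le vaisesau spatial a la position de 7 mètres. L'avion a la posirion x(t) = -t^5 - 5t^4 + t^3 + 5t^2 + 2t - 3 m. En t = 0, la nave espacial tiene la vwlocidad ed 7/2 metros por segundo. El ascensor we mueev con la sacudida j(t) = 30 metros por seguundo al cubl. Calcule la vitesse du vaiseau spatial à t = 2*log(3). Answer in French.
Nous devons trouver la primitive de notre équation de l'accélération a(t) = 7·exp(t/2)/4 1 fois. En prenant ∫a(t)dt et en appliquant v(0) = 7/2, nous trouvons v(t) = 7·exp(t/2)/2. En utilisant v(t) = 7·exp(t/2)/2 et en substituant t = 2*log(3), nous trouvons v = 21/2.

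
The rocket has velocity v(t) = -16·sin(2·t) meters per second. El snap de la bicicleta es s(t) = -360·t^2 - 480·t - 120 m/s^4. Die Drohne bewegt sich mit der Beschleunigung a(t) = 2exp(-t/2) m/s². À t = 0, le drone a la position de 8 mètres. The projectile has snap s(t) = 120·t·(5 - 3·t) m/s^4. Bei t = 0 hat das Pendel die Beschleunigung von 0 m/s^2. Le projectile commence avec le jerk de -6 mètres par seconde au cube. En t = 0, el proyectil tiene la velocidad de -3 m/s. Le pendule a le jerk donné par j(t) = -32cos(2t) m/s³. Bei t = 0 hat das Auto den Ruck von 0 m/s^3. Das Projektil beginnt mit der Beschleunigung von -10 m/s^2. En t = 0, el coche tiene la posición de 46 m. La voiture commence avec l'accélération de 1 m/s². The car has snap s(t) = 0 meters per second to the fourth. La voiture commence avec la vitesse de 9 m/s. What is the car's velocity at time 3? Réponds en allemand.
Um dies zu lösen, müssen wir 3 Integrale unserer Gleichung für den Snap s(t) = 0 finden. Mit ∫s(t)dt und Anwendung von j(0) = 0, finden wir j(t) = 0. Durch Integration von dem Ruck und Verwendung der Anfangsbedingung a(0) = 1, erhalten wir a(t) = 1. Das Integral von der Beschleunigung ist die Geschwindigkeit. Mit v(0) = 9 erhalten wir v(t) = t + 9. Mit v(t) = t + 9 und Einsetzen von t = 3, finden wir v = 12.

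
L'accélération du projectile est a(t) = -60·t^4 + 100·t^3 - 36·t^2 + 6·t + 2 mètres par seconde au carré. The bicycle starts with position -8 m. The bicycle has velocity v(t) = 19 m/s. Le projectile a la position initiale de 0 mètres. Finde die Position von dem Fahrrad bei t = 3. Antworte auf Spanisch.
Debemos encontrar la antiderivada de nuestra ecuación de la velocidad v(t) = 19 1 vez. Tomando ∫v(t)dt y aplicando x(0) = -8, encontramos x(t) = 19·t - 8. Usando x(t) = 19·t - 8 y sustituyendo t = 3, encontramos x = 49.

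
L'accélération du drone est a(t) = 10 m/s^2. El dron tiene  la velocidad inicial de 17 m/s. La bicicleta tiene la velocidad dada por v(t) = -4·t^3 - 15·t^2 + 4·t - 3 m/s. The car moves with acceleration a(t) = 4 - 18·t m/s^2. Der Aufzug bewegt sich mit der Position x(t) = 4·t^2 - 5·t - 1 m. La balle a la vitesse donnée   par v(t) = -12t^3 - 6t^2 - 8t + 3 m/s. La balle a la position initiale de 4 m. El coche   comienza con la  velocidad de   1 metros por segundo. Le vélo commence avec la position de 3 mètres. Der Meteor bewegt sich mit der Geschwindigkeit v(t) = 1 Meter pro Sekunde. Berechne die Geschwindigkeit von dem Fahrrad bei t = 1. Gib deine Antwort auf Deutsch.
Wir haben die Geschwindigkeit v(t) = -4·t^3 - 15·t^2 + 4·t - 3. Durch Einsetzen von t = 1: v(1) = -18.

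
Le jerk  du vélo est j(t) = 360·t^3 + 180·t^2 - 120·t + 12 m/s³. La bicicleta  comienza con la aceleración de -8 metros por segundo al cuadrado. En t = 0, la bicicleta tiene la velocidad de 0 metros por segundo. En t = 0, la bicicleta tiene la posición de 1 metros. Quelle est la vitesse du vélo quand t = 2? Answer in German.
Ausgehend von dem Ruck j(t) = 360·t^3 + 180·t^2 - 120·t + 12, nehmen wir 2 Integrale. Die Stammfunktion von dem Ruck ist die Beschleunigung. Mit a(0) = -8 erhalten wir a(t) = 90·t^4 + 60·t^3 - 60·t^2 + 12·t - 8. Die Stammfunktion von der Beschleunigung, mit v(0) = 0, ergibt die Geschwindigkeit: v(t) = t·(18·t^4 + 15·t^3 - 20·t^2 + 6·t - 8). Mit v(t) = t·(18·t^4 + 15·t^3 - 20·t^2 + 6·t - 8) und Einsetzen von t = 2, finden wir v = 664.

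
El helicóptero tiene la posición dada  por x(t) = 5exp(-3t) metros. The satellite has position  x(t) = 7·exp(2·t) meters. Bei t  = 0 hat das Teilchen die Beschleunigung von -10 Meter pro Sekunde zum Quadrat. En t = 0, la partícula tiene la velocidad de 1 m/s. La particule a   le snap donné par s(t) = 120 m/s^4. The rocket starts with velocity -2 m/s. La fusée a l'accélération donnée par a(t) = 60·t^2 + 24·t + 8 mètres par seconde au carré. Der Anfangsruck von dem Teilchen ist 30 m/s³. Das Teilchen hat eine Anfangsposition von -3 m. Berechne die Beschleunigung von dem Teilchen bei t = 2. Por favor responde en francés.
Nous devons intégrer notre équation du snap s(t) = 120 2 fois. En prenant ∫s(t)dt et en appliquant j(0) = 30, nous trouvons j(t) = 120·t + 30. La primitive du jerk est l'accélération. En utilisant a(0) = -10, nous obtenons a(t) = 60·t^2 + 30·t - 10. En utilisant a(t) = 60·t^2 + 30·t - 10 et en substituant t = 2, nous trouvons a = 290.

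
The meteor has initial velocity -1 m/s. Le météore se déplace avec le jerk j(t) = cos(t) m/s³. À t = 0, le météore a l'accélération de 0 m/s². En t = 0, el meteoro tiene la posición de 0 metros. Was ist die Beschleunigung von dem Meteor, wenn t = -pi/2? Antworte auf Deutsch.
Wir müssen die Stammfunktion unserer Gleichung für den Ruck j(t) = cos(t) 1-mal finden. Die Stammfunktion von dem Ruck ist die Beschleunigung. Mit a(0) = 0 erhalten wir a(t) = sin(t). Aus der Gleichung für die Beschleunigung a(t) = sin(t), setzen wir t = -pi/2 ein und erhalten a = -1.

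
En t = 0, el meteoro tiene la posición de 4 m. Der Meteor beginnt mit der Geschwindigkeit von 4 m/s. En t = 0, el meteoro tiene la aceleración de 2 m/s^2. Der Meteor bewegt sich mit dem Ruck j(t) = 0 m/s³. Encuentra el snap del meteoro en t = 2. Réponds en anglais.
To solve this, we need to take 1 derivative of our jerk equation j(t) = 0. The derivative of jerk gives snap: s(t) = 0. From the given snap equation s(t) = 0, we substitute t = 2 to get s = 0.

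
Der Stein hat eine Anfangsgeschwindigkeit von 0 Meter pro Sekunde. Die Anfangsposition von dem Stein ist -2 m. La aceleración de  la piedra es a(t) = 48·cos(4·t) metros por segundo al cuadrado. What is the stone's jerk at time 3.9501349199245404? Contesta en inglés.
We must differentiate our acceleration equation a(t) = 48·cos(4·t) 1 time. The derivative of acceleration gives jerk: j(t) = -192·sin(4·t). From the given jerk equation j(t) = -192·sin(4·t), we substitute t = 3.9501349199245404 to get j = 17.7492926169722.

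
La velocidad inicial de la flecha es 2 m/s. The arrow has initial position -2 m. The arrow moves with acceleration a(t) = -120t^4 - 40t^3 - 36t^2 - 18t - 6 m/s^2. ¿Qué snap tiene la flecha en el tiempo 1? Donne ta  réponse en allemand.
Ausgehend von der Beschleunigung a(t) = -120·t^4 - 40·t^3 - 36·t^2 - 18·t - 6, nehmen wir 2 Ableitungen. Mit d/dt von a(t) finden wir j(t) = -480·t^3 - 120·t^2 - 72·t - 18. Durch Ableiten von dem Ruck erhalten wir den Snap: s(t) = -1440·t^2 - 240·t - 72. Aus der Gleichung für den Snap s(t) = -1440·t^2 - 240·t - 72, setzen wir t = 1 ein und erhalten s = -1752.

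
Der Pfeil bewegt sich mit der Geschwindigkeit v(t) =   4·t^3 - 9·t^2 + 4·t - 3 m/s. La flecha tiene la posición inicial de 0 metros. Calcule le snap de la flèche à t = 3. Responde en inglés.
To solve this, we need to take 3 derivatives of our velocity equation v(t) = 4·t^3 - 9·t^2 + 4·t - 3. The derivative of velocity gives acceleration: a(t) = 12·t^2 - 18·t + 4. Differentiating acceleration, we get jerk: j(t) = 24·t - 18. Differentiating jerk, we get snap: s(t) = 24. From the given snap equation s(t) = 24, we substitute t = 3 to get s = 24.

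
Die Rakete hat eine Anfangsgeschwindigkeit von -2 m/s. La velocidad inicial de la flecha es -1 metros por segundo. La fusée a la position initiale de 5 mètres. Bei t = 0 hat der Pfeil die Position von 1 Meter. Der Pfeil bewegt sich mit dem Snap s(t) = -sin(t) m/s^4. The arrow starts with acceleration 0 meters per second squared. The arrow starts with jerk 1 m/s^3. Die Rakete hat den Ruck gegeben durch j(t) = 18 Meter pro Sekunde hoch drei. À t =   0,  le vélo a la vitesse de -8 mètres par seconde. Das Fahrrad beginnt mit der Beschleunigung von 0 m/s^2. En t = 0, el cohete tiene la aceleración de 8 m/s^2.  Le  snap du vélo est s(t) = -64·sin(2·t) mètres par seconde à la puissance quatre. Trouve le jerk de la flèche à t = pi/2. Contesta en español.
Debemos encontrar la antiderivada de nuestra ecuación del snap s(t) = -sin(t) 1 vez. La antiderivada del snap es la sacudida. Usando j(0) = 1, obtenemos j(t) = cos(t). Tenemos la sacudida j(t) = cos(t). Sustituyendo t = pi/2: j(pi/2) = 0.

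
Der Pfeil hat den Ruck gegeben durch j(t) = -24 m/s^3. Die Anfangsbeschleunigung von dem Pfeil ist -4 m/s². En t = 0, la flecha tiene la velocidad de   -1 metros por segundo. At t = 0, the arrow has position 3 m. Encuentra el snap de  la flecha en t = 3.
Debemos derivar nuestra ecuación de la sacudida j(t) = -24 1 vez. La derivada de la sacudida da el snap: s(t) = 0. De la ecuación del snap s(t) = 0, sustituimos t = 3 para obtener s = 0.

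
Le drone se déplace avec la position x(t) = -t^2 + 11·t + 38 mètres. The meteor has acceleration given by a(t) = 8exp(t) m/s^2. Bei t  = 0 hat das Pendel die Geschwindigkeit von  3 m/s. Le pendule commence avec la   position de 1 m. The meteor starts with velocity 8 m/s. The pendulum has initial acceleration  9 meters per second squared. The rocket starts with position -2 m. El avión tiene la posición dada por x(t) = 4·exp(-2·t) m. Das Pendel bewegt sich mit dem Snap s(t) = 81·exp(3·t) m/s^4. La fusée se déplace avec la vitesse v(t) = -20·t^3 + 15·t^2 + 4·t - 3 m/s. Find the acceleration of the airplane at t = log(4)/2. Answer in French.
Pour résoudre ceci, nous devons prendre 2 dérivées de notre équation de la position x(t) = 4·exp(-2·t). En prenant d/dt de x(t), nous trouvons v(t) = -8·exp(-2·t). En dérivant la vitesse, nous obtenons l'accélération: a(t) = 16·exp(-2·t). En utilisant a(t) = 16·exp(-2·t) et en substituant t = log(4)/2, nous trouvons a = 4.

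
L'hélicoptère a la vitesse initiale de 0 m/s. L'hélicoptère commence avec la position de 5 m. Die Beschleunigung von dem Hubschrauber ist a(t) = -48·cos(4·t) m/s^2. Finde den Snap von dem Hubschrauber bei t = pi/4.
Ausgehend von der Beschleunigung a(t) = -48·cos(4·t), nehmen wir 2 Ableitungen. Die Ableitung von der Beschleunigung ergibt den Ruck: j(t) = 192·sin(4·t). Mit d/dt von j(t) finden wir s(t) = 768·cos(4·t). Mit s(t) = 768·cos(4·t) und Einsetzen von t = pi/4, finden wir s = -768.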